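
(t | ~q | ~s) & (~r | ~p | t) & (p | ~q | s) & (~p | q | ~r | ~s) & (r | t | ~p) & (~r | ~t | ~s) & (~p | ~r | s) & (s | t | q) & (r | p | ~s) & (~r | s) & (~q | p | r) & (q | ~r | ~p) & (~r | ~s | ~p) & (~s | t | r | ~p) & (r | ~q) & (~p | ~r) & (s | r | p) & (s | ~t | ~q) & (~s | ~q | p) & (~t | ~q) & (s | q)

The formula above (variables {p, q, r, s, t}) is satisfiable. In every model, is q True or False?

Suppose q = 1.
The clause (r) is unit, so r = 1.
The clause (s) is unit, so s = 1.
The clause (t) is unit, so t = 1.
That conflicts with the unit clause (~t).
So every satisfying assignment has q = False.

False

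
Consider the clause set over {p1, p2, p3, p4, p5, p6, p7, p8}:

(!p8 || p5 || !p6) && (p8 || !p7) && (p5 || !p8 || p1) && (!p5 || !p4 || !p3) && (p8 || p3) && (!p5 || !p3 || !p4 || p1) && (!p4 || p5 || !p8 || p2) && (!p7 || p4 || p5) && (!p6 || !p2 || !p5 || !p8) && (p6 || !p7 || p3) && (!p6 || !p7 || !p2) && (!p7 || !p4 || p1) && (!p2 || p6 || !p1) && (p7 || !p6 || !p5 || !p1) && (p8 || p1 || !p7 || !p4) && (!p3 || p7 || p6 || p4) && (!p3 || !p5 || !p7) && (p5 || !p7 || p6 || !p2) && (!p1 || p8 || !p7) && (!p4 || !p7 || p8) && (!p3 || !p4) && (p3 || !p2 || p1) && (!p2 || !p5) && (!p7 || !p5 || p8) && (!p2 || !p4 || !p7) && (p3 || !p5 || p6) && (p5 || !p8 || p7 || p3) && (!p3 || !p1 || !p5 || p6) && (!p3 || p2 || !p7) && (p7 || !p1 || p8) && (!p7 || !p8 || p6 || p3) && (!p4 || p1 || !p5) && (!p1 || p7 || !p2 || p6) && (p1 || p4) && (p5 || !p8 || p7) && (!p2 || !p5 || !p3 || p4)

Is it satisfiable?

Suppose p8 = true.
Suppose p5 = true.
The clause (!p2) is unit, so p2 = false.
Suppose p4 = true.
The clause (!p3) is unit, so p3 = false.
The clause (p6) is unit, so p6 = true.
The clause (p1) is unit, so p1 = true.
The clause (p7) is unit, so p7 = true.
Every clause now holds.
A satisfying assignment: p1: true, p2: false, p3: false, p4: true, p5: true, p6: true, p7: true, p8: true.

Satisfiable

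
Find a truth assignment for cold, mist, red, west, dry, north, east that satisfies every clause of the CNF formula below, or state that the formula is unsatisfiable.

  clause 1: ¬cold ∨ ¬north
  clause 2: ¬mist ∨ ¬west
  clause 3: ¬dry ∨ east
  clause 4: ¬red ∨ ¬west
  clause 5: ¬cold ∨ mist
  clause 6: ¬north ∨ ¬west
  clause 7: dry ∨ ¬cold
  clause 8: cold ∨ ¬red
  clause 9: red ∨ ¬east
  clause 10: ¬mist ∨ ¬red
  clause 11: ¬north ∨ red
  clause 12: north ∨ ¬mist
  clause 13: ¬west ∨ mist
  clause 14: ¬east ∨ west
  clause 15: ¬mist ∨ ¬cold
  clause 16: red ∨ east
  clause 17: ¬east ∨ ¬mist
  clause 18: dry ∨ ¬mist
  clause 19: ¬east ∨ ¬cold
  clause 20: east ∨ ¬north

Try cold = False.
From the singleton clause (¬red), red = False.
From the singleton clause (¬east), east = False.
But (east) is also a unit clause — contradiction.
So cold must be the other value — set cold = True.
From the singleton clause (¬north), north = False.
From the singleton clause (mist), mist = True.
But (¬mist) is also a unit clause — contradiction.
Neither cold = True nor cold = False works.

UNSATISFIABLE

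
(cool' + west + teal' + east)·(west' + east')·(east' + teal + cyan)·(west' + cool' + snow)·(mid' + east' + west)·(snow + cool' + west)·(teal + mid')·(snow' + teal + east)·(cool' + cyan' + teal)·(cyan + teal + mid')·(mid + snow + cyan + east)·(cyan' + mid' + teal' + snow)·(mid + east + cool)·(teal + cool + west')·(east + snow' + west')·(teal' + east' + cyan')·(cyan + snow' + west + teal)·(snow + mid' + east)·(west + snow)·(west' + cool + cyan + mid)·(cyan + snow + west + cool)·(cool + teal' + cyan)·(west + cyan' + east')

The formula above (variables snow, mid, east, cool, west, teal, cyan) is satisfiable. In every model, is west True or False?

False

Suppose west = 1.
The clause (east') is unit, so east = 0.
The clause (snow') is unit, so snow = 0.
The clause (cool') is unit, so cool = 0.
The clause (mid) is unit, so mid = 1.
But (mid') is also a unit clause — contradiction.
So every satisfying assignment has west = False.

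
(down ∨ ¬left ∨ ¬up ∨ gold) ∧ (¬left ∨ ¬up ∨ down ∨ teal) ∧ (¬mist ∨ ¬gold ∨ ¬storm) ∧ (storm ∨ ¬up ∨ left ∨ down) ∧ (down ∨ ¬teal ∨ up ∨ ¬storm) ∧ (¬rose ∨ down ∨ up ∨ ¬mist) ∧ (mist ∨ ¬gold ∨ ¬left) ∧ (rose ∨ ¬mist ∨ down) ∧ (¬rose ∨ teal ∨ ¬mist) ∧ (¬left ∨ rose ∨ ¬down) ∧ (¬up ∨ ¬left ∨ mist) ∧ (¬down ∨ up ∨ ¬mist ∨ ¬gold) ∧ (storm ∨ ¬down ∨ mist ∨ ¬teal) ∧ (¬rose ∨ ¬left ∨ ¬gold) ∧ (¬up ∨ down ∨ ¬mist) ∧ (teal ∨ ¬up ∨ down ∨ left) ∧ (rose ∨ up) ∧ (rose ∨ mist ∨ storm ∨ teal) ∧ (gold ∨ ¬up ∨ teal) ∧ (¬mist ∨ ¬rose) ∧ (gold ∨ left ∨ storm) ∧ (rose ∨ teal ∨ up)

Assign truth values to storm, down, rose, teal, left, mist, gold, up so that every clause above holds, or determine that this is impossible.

Suppose rose = True.
Unit clause (¬mist) forces mist = False.
Suppose gold = False.
Suppose up = False.
Suppose left = False.
Unit clause (storm) forces storm = True.
Suppose down = True.
No clause remains; teal is free.

storm: True, down: True, rose: True, teal: True, left: False, mist: False, gold: False, up: False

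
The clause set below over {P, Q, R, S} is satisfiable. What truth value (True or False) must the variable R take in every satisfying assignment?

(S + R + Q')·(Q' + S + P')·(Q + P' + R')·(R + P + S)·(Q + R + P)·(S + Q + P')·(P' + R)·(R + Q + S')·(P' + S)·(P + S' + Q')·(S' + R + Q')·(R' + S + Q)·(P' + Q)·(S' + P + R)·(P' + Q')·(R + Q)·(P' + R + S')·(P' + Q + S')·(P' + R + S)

True

Suppose R = 0.
(P') alone gives P = 0.
(S) alone gives S = 1.
That conflicts with the unit clause (S').
So every satisfying assignment has R = True.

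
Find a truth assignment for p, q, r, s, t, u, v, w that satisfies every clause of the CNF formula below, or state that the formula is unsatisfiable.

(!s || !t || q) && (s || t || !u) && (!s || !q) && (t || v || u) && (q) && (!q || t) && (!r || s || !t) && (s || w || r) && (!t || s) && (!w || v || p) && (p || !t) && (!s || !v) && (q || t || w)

UNSATISFIABLE

(q) alone gives q = true.
(!s) alone gives s = false.
(t) alone gives t = true.
Now (!t) is unsatisfied and unit — conflict.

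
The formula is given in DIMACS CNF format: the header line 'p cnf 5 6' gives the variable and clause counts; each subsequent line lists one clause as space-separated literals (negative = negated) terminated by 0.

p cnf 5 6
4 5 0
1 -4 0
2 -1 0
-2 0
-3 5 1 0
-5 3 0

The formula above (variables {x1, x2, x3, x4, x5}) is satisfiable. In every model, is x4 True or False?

False

Suppose x4 = True.
(x1) alone gives x1 = True.
(x2) alone gives x2 = True.
But (¬x2) is also a unit clause — contradiction.
So every satisfying assignment has x4 = False.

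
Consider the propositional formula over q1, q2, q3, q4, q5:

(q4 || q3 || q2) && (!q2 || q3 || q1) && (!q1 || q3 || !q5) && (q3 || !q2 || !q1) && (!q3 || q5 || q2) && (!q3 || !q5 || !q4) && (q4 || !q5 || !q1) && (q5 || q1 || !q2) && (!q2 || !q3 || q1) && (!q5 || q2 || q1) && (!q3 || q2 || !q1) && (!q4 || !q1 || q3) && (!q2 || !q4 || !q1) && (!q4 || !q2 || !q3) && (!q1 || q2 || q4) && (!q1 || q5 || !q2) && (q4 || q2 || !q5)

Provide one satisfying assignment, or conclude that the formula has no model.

Branch on q4: set q4 = true.
Branch on q3: set q3 = false.
From the singleton clause (!q1), q1 = false.
From the singleton clause (!q2), q2 = false.
From the singleton clause (!q5), q5 = false.
Every clause now holds.

q1 ↦ false, q2 ↦ false, q3 ↦ false, q4 ↦ true, q5 ↦ false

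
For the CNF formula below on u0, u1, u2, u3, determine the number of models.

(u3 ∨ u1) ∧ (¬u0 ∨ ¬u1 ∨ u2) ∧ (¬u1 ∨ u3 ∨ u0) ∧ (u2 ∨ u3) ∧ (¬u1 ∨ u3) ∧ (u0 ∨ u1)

There are 2^4 = 16 truth assignments over (u0, u1, u2, u3).
Check each against the 6 clauses (columns in the order u0, u1, u2, u3):
  F F F F  ✗ fails (u3 ∨ u1)
  F F F T  ✗ fails (u0 ∨ u1)
  F F T F  ✗ fails (u3 ∨ u1)
  F F T T  ✗ fails (u0 ∨ u1)
  F T F F  ✗ fails (¬u1 ∨ u3 ∨ u0)
  F T F T  ✓ satisfies all
  F T T F  ✗ fails (¬u1 ∨ u3 ∨ u0)
  F T T T  ✓ satisfies all
  T F F F  ✗ fails (u3 ∨ u1)
  T F F T  ✓ satisfies all
  T F T F  ✗ fails (u3 ∨ u1)
  T F T T  ✓ satisfies all
  T T F F  ✗ fails (¬u0 ∨ ¬u1 ∨ u2)
  T T F T  ✗ fails (¬u0 ∨ ¬u1 ∨ u2)
  T T T F  ✗ fails (¬u1 ∨ u3)
  T T T T  ✓ satisfies all
5 of the 16 rows are models.

5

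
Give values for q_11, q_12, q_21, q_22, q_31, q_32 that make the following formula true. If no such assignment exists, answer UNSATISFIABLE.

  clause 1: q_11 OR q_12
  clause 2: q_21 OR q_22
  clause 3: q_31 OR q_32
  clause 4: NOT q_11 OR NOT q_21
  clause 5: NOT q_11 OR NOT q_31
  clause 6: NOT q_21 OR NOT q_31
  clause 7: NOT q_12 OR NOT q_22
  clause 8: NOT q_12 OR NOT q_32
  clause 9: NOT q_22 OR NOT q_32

Branch on q_11: set q_11 = true.
(NOT q_21) alone gives q_21 = false.
(q_22) alone gives q_22 = true.
(NOT q_31) alone gives q_31 = false.
(q_32) alone gives q_32 = true.
That conflicts with the unit clause (NOT q_32).
Undo q_11 and try q_11 = false.
(q_12) alone gives q_12 = true.
(NOT q_22) alone gives q_22 = false.
(q_21) alone gives q_21 = true.
(NOT q_31) alone gives q_31 = false.
(q_32) alone gives q_32 = true.
That conflicts with the unit clause (NOT q_32).
Either choice for q_11 ends in contradiction.

UNSATISFIABLE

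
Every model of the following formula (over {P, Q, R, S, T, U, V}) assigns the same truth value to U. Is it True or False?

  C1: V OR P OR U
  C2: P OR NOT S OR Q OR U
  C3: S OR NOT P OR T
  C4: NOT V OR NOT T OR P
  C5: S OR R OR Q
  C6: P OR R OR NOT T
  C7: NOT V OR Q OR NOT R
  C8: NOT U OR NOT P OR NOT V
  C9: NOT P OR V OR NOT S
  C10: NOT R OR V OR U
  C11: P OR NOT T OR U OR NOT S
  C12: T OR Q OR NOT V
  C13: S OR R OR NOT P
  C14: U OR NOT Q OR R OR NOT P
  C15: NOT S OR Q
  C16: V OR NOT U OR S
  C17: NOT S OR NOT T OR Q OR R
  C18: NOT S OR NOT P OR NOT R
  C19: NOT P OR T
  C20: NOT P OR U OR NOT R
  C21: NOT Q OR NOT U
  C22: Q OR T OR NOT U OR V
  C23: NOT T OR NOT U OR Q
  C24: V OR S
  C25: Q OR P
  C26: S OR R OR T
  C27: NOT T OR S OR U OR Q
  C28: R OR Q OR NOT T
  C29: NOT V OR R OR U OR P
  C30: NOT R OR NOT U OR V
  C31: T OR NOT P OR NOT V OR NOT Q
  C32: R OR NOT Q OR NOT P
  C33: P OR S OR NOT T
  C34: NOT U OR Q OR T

Suppose U = true.
(NOT Q) alone gives Q = false.
(NOT S) alone gives S = false.
(R) alone gives R = true.
(NOT V) alone gives V = false.
But (V) is also a unit clause — contradiction.
So every satisfying assignment has U = False.

False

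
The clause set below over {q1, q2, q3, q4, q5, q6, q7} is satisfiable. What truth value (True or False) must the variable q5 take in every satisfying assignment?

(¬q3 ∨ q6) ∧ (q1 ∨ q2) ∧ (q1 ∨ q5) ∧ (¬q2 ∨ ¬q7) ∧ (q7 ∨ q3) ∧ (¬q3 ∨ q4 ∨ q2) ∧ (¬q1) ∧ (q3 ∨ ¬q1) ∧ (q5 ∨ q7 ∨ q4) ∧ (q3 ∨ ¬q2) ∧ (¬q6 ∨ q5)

True

Suppose q5 = False.
Unit clause (q1) forces q1 = True.
That conflicts with the unit clause (¬q1).
So every satisfying assignment has q5 = True.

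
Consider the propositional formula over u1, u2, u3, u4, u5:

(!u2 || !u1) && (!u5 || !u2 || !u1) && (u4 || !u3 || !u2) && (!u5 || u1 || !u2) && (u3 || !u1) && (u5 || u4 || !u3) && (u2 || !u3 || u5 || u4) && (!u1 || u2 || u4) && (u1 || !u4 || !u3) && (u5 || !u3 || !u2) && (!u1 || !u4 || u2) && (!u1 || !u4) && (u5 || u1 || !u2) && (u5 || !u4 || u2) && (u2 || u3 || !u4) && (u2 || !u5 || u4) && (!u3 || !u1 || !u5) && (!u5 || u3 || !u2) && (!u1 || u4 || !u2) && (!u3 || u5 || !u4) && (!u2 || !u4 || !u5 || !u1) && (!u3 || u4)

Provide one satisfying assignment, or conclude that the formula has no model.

Try u2 = false.
Try u3 = false.
(!u1) alone gives u1 = false.
(!u4) alone gives u4 = false.
(!u5) alone gives u5 = false.
All clauses are satisfied.

u1 ↦ false,  u2 ↦ false,  u3 ↦ false,  u4 ↦ false,  u5 ↦ false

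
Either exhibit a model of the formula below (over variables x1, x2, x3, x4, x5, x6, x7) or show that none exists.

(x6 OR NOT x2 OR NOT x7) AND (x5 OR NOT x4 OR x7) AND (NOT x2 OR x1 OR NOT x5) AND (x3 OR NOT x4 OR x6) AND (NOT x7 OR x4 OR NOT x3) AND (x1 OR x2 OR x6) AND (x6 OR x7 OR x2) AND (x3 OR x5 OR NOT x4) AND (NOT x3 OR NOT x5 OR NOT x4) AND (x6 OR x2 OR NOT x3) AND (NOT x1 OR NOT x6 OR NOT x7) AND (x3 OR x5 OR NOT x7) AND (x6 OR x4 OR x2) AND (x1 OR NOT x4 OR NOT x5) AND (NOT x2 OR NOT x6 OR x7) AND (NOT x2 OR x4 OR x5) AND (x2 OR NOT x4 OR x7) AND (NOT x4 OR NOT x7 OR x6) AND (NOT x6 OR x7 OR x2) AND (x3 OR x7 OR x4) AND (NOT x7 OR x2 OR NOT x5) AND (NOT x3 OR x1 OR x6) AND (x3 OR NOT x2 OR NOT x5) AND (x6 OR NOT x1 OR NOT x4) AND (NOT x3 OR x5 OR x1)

Try x6 = false.
Try x2 = true.
The clause (NOT x7) is unit, so x7 = false.
Try x5 = true.
The clause (x1) is unit, so x1 = true.
The clause (x3) is unit, so x3 = true.
The clause (NOT x4) is unit, so x4 = false.
All clauses are satisfied.

x1: true; x2: true; x3: true; x4: false; x5: true; x6: false; x7: false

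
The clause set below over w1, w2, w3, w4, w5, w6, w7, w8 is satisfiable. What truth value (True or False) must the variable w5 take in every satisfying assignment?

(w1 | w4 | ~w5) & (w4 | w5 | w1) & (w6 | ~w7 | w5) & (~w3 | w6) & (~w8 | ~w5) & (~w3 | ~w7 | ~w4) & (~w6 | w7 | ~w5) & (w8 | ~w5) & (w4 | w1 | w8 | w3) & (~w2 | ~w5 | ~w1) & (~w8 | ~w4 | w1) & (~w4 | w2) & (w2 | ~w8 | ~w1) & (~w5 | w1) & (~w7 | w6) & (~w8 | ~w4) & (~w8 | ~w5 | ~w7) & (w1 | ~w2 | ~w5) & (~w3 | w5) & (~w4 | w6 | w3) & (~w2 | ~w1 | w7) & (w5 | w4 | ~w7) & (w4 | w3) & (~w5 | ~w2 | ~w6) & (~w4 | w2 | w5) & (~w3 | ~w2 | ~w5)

False

Suppose w5 = 1.
(~w8) alone gives w8 = 0.
That conflicts with the unit clause (w8).
So every satisfying assignment has w5 = False.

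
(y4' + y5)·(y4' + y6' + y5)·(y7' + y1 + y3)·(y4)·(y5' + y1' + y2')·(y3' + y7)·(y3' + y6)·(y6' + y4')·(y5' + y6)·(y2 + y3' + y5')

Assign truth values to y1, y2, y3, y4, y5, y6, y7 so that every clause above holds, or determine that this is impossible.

UNSATISFIABLE

(y4) alone gives y4 = 1.
(y5) alone gives y5 = 1.
(y6') alone gives y6 = 0.
Now (y6) is unsatisfied and unit — conflict.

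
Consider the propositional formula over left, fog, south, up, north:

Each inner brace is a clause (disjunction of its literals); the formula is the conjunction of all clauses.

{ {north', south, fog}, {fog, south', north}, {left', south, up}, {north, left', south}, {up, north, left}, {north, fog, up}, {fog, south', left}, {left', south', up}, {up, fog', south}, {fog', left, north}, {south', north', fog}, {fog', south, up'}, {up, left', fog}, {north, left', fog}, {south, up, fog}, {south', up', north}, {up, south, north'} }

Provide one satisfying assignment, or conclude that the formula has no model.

left ↦ 0; fog ↦ 1; south ↦ 1; up ↦ 1; north ↦ 1

Branch on north: set north = 1.
Branch on south: set south = 1.
The clause (fog) is unit, so fog = 1.
Branch on left: set left = 0.
All clauses hold; up can take either value.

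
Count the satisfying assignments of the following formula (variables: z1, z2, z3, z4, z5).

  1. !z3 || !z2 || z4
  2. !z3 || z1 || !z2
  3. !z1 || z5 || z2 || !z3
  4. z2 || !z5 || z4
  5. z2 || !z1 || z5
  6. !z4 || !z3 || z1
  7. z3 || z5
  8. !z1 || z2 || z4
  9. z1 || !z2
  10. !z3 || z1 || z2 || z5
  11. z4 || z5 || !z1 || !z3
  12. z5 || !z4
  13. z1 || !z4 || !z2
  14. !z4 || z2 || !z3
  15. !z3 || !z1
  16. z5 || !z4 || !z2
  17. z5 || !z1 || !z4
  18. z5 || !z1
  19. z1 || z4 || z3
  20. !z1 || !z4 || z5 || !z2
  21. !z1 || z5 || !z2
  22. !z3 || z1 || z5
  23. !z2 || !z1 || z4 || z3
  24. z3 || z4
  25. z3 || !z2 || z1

3

There are 2^5 = 32 truth assignments over (z1, z2, z3, z4, z5).
Split on z1. With z1 = true, the clauses containing z1 are satisfied and !z1 drops from the rest; 2 of the 2^4 = 16 assignments to the other variables satisfy what remains.
With z1 = false, by the same count on the reduced clause set, 1 assignment works.
(One model: z1=F, z2=F, z3=F, z4=T, z5=T.)
Total: 2 + 1 = 3.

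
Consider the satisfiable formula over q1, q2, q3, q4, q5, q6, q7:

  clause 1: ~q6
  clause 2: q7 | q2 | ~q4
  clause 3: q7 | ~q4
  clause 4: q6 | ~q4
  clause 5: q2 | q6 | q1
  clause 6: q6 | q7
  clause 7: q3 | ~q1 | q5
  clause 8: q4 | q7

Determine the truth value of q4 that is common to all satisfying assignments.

Suppose q4 = 1.
(~q6) alone gives q6 = 0.
But (q6) is also a unit clause — contradiction.
So every satisfying assignment has q4 = False.

False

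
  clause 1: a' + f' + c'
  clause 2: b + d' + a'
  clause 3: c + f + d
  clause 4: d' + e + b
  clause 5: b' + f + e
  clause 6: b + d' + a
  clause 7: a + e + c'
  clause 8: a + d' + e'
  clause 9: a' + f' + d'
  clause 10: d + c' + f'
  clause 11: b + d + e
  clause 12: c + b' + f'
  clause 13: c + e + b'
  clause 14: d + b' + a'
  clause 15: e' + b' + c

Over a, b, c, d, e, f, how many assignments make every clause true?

There are 2^6 = 64 truth assignments over (a, b, c, d, e, f).
Split on d. With d = 1, the clauses containing d are satisfied and d' drops from the rest; 1 of the 2^5 = 32 assignments to the other variables satisfy what remains.
With d = 0, by the same count on the reduced clause set, 5 assignments work.
Total: 1 + 5 = 6.

6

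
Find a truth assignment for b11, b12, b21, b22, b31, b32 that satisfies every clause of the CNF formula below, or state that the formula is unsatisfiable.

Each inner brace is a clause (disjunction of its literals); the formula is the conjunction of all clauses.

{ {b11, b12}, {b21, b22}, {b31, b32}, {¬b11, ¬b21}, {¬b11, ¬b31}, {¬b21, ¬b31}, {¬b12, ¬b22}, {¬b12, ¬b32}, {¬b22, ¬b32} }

UNSATISFIABLE

Try b11 = True.
(¬b21) alone gives b21 = False.
(b22) alone gives b22 = True.
(¬b31) alone gives b31 = False.
(b32) alone gives b32 = True.
That conflicts with the unit clause (¬b32).
That branch fails; take b11 = False instead.
(b12) alone gives b12 = True.
(¬b22) alone gives b22 = False.
(b21) alone gives b21 = True.
(¬b31) alone gives b31 = False.
(b32) alone gives b32 = True.
That conflicts with the unit clause (¬b32).
Neither b11 = True nor b11 = False works.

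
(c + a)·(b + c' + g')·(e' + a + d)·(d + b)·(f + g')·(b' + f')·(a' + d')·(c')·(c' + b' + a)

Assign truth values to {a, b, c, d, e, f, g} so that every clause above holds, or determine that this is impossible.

a=1, b=1, c=0, d=0, e=0, f=0, g=0

(c') alone gives c = 0.
(a) alone gives a = 1.
(d') alone gives d = 0.
(b) alone gives b = 1.
(f') alone gives f = 0.
(g') alone gives g = 0.
All clauses hold; e can take either value.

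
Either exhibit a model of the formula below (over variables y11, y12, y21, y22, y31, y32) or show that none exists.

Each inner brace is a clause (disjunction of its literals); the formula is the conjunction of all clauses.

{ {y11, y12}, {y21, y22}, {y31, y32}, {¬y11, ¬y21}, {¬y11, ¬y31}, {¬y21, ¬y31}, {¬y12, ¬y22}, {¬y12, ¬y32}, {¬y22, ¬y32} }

UNSATISFIABLE

Try y11 = True.
The clause (¬y21) is unit, so y21 = False.
The clause (y22) is unit, so y22 = True.
The clause (¬y31) is unit, so y31 = False.
The clause (y32) is unit, so y32 = True.
But (¬y32) is also a unit clause — contradiction.
That branch fails; take y11 = False instead.
The clause (y12) is unit, so y12 = True.
The clause (¬y22) is unit, so y22 = False.
The clause (y21) is unit, so y21 = True.
The clause (¬y31) is unit, so y31 = False.
The clause (y32) is unit, so y32 = True.
But (¬y32) is also a unit clause — contradiction.
Either choice for y11 ends in contradiction.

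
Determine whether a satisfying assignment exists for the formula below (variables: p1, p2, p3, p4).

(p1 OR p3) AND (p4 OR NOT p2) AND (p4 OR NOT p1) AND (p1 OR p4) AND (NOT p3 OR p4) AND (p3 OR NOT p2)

Case p1 = true:
(p4) alone gives p4 = true.
Case p3 = true:
No clause remains; p2 is free.
A satisfying assignment: p1 ↦ true, p2 ↦ true, p3 ↦ true, p4 ↦ true.

Yes, satisfiable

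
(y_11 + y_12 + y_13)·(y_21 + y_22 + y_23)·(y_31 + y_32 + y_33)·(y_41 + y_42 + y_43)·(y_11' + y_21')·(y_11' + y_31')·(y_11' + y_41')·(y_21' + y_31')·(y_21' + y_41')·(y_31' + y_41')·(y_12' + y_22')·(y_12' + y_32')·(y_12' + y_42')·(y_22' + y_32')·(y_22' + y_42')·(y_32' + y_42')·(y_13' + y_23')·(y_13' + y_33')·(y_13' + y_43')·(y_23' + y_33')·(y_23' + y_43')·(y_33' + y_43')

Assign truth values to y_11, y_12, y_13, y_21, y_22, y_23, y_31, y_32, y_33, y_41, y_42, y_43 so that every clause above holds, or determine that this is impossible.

Branch on y_11: set y_11 = 0.
Branch on y_12: set y_12 = 1.
Unit clause (y_22') forces y_22 = 0.
Unit clause (y_32') forces y_32 = 0.
Unit clause (y_42') forces y_42 = 0.
Branch on y_21: set y_21 = 1.
Unit clause (y_31') forces y_31 = 0.
Unit clause (y_33) forces y_33 = 1.
Unit clause (y_41') forces y_41 = 0.
Unit clause (y_43) forces y_43 = 1.
That conflicts with the unit clause (y_43').
Undo y_21 and try y_21 = 0.
Unit clause (y_23) forces y_23 = 1.
Unit clause (y_13') forces y_13 = 0.
Unit clause (y_33') forces y_33 = 0.
Unit clause (y_31) forces y_31 = 1.
Unit clause (y_41') forces y_41 = 0.
Unit clause (y_43) forces y_43 = 1.
That conflicts with the unit clause (y_43').
Either choice for y_21 ends in contradiction.
Undo y_12 and try y_12 = 0.
Unit clause (y_13) forces y_13 = 1.
Unit clause (y_23') forces y_23 = 0.
Unit clause (y_33') forces y_33 = 0.
Unit clause (y_43') forces y_43 = 0.
Branch on y_21: set y_21 = 1.
Unit clause (y_31') forces y_31 = 0.
Unit clause (y_32) forces y_32 = 1.
Unit clause (y_41') forces y_41 = 0.
Unit clause (y_42) forces y_42 = 1.
That conflicts with the unit clause (y_42').
Undo y_21 and try y_21 = 0.
Unit clause (y_22) forces y_22 = 1.
Unit clause (y_32') forces y_32 = 0.
Unit clause (y_31) forces y_31 = 1.
Unit clause (y_41') forces y_41 = 0.
Unit clause (y_42) forces y_42 = 1.
That conflicts with the unit clause (y_42').
Either choice for y_21 ends in contradiction.
Either choice for y_12 ends in contradiction.
Undo y_11 and try y_11 = 1.
Unit clause (y_21') forces y_21 = 0.
Unit clause (y_31') forces y_31 = 0.
Unit clause (y_41') forces y_41 = 0.
Branch on y_22: set y_22 = 1.
Unit clause (y_12') forces y_12 = 0.
Unit clause (y_32') forces y_32 = 0.
Unit clause (y_33) forces y_33 = 1.
Unit clause (y_42') forces y_42 = 0.
Unit clause (y_43) forces y_43 = 1.
That conflicts with the unit clause (y_43').
Undo y_22 and try y_22 = 0.
Unit clause (y_23) forces y_23 = 1.
Unit clause (y_13') forces y_13 = 0.
Unit clause (y_33') forces y_33 = 0.
Unit clause (y_32) forces y_32 = 1.
Unit clause (y_12') forces y_12 = 0.
Unit clause (y_42') forces y_42 = 0.
Unit clause (y_43) forces y_43 = 1.
That conflicts with the unit clause (y_43').
Either choice for y_22 ends in contradiction.
Either choice for y_11 ends in contradiction.

UNSATISFIABLE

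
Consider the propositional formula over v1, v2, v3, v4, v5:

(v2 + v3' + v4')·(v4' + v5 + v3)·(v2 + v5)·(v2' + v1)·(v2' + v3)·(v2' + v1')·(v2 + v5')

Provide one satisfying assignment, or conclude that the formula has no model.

UNSATISFIABLE

Suppose v2 = 1.
From the singleton clause (v1), v1 = 1.
But (v1') is also a unit clause — contradiction.
So v2 must be the other value — set v2 = 0.
From the singleton clause (v5), v5 = 1.
But (v5') is also a unit clause — contradiction.
Neither v2 = 1 nor v2 = 0 works.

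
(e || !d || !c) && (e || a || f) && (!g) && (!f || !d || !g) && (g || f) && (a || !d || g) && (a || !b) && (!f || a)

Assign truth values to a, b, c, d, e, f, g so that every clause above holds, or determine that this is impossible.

Unit clause (!g) forces g = false.
Unit clause (f) forces f = true.
Unit clause (a) forces a = true.
Branch on e: set e = true.
Every clause is now satisfied; b, c, d are unconstrained.

a=true; b=true; c=true; d=true; e=true; f=true; g=false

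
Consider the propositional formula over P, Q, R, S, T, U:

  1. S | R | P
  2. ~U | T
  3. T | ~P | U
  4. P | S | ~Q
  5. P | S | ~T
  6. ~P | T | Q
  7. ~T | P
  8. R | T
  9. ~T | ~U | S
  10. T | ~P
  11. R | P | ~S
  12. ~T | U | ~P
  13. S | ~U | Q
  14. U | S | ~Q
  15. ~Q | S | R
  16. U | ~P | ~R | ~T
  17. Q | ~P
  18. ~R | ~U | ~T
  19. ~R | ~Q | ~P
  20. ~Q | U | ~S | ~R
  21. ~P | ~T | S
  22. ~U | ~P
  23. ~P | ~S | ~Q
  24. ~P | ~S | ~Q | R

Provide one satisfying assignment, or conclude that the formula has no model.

P ↦ 0,  Q ↦ 0,  R ↦ 1,  S ↦ 1,  T ↦ 0,  U ↦ 0

Case U = 0:
Case T = 0:
The clause (~P) is unit, so P = 0.
The clause (R) is unit, so R = 1.
Case S = 1:
The clause (~Q) is unit, so Q = 0.
All clauses are satisfied.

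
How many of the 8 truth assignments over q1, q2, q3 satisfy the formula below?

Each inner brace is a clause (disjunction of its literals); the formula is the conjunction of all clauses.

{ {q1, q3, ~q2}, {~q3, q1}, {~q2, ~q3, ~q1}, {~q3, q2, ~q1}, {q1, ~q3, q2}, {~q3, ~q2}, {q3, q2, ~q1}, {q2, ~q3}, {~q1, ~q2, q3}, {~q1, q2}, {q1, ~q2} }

There are 2^3 = 8 truth assignments over (q1, q2, q3).
Check each against the 11 clauses (columns in the order q1, q2, q3):
  F F F  ✓ satisfies all
  F F T  ✗ fails (~q3 | q1)
  F T F  ✗ fails (q1 | q3 | ~q2)
  F T T  ✗ fails (~q3 | q1)
  T F F  ✗ fails (q3 | q2 | ~q1)
  T F T  ✗ fails (~q3 | q2 | ~q1)
  T T F  ✗ fails (~q1 | ~q2 | q3)
  T T T  ✗ fails (~q2 | ~q3 | ~q1)
1 of the 8 rows is a model.

1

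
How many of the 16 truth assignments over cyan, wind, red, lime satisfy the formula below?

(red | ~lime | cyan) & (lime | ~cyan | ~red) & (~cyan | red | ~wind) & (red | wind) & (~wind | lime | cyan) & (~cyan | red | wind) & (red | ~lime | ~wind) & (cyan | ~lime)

There are 2^4 = 16 truth assignments over (cyan, wind, red, lime).
Split on cyan. With cyan = 1, the clauses containing cyan are satisfied and ~cyan drops from the rest; 2 of the 2^3 = 8 assignments to the other variables satisfy what remains.
With cyan = 0, by the same count on the reduced clause set, 1 assignment works.
(One model: cyan=F, wind=F, red=T, lime=F.)
Total: 2 + 1 = 3.

3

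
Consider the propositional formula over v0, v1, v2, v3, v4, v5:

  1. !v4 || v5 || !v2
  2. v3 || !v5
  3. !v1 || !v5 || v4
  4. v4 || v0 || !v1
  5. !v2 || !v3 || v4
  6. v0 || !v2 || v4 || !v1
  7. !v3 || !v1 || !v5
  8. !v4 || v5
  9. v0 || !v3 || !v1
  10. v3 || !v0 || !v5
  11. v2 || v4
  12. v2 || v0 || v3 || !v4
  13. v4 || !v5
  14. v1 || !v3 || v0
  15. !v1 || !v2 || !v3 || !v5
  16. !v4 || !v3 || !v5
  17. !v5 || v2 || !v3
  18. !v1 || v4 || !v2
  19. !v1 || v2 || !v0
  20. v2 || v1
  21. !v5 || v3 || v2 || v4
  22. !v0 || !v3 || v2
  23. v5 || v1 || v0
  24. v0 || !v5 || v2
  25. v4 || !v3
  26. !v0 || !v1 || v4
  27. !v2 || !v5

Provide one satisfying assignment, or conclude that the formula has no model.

Try v3 = false.
The clause (!v5) is unit, so v5 = false.
The clause (!v4) is unit, so v4 = false.
The clause (v2) is unit, so v2 = true.
The clause (!v1) is unit, so v1 = false.
The clause (v0) is unit, so v0 = true.
Every clause now holds.

v0 ↦ true,  v1 ↦ false,  v2 ↦ true,  v3 ↦ false,  v4 ↦ false,  v5 ↦ false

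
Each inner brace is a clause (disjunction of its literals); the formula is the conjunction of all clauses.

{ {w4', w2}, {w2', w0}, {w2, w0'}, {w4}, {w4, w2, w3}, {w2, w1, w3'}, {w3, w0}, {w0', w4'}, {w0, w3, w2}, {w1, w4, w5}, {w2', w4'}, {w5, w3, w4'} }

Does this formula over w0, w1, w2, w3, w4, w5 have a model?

No

From the singleton clause (w4), w4 = 1.
From the singleton clause (w2), w2 = 1.
But (w2') is also a unit clause — contradiction.
No assignment satisfies every clause.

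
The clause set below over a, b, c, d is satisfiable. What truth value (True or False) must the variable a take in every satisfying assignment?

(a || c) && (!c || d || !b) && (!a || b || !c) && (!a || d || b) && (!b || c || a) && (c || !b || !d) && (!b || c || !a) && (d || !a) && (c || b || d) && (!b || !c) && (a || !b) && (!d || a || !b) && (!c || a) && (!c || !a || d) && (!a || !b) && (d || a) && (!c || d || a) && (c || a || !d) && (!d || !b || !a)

Suppose a = false.
Unit clause (c) forces c = true.
Now (!c) is unsatisfied and unit — conflict.
So every satisfying assignment has a = True.

True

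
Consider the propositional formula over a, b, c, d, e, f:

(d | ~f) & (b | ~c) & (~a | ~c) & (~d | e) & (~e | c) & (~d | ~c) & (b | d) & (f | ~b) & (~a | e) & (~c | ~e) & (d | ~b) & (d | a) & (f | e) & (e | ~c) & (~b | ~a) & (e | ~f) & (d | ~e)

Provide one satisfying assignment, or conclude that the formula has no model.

UNSATISFIABLE

Branch on d: set d = 1.
From the singleton clause (e), e = 1.
From the singleton clause (c), c = 1.
Now (~c) is unsatisfied and unit — conflict.
Backtrack on d: now try d = 0.
From the singleton clause (~f), f = 0.
From the singleton clause (b), b = 1.
Now (~b) is unsatisfied and unit — conflict.
Either choice for d ends in contradiction.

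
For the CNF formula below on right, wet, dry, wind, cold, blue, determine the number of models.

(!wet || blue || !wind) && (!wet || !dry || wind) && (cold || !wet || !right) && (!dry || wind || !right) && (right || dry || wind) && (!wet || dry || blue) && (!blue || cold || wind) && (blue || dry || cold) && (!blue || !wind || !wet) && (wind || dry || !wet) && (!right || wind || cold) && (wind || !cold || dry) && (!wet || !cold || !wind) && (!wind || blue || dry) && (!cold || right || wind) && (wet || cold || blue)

10

There are 2^6 = 64 truth assignments over (right, wet, dry, wind, cold, blue).
Split on cold. With cold = true, the clauses containing cold are satisfied and !cold drops from the rest; 6 of the 2^5 = 32 assignments to the other variables satisfy what remains.
With cold = false, by the same count on the reduced clause set, 4 assignments work.
Total: 6 + 4 = 10.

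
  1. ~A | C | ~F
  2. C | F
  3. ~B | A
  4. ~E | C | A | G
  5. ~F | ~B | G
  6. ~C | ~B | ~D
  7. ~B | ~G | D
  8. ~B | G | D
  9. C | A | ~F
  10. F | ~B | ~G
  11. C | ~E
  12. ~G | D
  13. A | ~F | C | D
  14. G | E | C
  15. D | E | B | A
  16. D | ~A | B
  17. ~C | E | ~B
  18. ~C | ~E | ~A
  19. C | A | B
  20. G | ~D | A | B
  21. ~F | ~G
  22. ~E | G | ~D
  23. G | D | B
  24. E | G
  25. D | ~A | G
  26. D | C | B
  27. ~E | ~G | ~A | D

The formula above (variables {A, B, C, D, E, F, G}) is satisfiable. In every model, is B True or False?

Suppose B = 1.
From the singleton clause (A), A = 1.
Suppose C = 1.
From the singleton clause (~D), D = 0.
From the singleton clause (~G), G = 0.
But (G) is also a unit clause — contradiction.
Backtrack on C: now try C = 0.
From the singleton clause (~F), F = 0.
But (F) is also a unit clause — contradiction.
Both values of C lead to a conflict.
So every satisfying assignment has B = False.

False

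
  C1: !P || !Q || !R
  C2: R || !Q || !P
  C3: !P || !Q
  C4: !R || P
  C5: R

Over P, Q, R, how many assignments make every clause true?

There are 2^3 = 8 truth assignments over (P, Q, R).
Check each against the 5 clauses (columns in the order P, Q, R):
  F F F  ✗ fails (R)
  F F T  ✗ fails (!R || P)
  F T F  ✗ fails (R)
  F T T  ✗ fails (!R || P)
  T F F  ✗ fails (R)
  T F T  ✓ satisfies all
  T T F  ✗ fails (R || !Q || !P)
  T T T  ✗ fails (!P || !Q || !R)
1 of the 8 rows is a model.

1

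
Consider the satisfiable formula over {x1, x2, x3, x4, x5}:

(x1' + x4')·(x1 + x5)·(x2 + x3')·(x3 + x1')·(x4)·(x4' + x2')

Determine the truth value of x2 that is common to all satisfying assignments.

False

Suppose x2 = 1.
From the singleton clause (x4), x4 = 1.
Now (x4') is unsatisfied and unit — conflict.
So every satisfying assignment has x2 = False.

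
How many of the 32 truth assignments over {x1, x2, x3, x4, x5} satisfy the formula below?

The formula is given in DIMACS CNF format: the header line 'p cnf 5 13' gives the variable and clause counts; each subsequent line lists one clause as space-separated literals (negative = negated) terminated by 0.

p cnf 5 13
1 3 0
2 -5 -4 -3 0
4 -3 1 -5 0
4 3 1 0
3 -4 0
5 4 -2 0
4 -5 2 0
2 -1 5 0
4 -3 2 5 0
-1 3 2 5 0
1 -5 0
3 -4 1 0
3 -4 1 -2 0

There are 2^5 = 32 truth assignments over (x1, x2, x3, x4, x5).
Split on x5. With x5 = True, the clauses containing x5 are satisfied and ¬x5 drops from the rest; 3 of the 2^4 = 16 assignments to the other variables satisfy what remains.
With x5 = False, by the same count on the reduced clause set, 3 assignments work.
(One model: x1=F, x2=F, x3=T, x4=T, x5=F.)
Total: 3 + 3 = 6.

6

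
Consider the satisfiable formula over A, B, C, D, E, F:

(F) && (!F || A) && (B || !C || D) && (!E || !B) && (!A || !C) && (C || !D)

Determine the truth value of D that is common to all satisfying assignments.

False

Suppose D = true.
From the singleton clause (F), F = true.
From the singleton clause (A), A = true.
From the singleton clause (!C), C = false.
But (C) is also a unit clause — contradiction.
So every satisfying assignment has D = False.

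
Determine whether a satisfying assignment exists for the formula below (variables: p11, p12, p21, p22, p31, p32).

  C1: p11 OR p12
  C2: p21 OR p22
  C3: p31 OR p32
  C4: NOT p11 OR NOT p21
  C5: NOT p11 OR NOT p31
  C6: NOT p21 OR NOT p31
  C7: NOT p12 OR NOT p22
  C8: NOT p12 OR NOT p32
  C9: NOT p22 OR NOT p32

Case p11 = true:
The clause (NOT p21) is unit, so p21 = false.
The clause (p22) is unit, so p22 = true.
The clause (NOT p31) is unit, so p31 = false.
The clause (p32) is unit, so p32 = true.
Now (NOT p32) is unsatisfied and unit — conflict.
Backtrack on p11: now try p11 = false.
The clause (p12) is unit, so p12 = true.
The clause (NOT p22) is unit, so p22 = false.
The clause (p21) is unit, so p21 = true.
The clause (NOT p31) is unit, so p31 = false.
The clause (p32) is unit, so p32 = true.
Now (NOT p32) is unsatisfied and unit — conflict.
Either choice for p11 ends in contradiction.
No assignment satisfies every clause.

No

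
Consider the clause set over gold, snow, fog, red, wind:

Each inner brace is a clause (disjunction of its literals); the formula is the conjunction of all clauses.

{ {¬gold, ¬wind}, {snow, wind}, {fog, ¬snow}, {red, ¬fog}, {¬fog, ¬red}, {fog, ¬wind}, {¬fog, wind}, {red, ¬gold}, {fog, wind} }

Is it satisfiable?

Branch on gold: set gold = False.
Branch on snow: set snow = True.
From the singleton clause (fog), fog = True.
From the singleton clause (red), red = True.
Now (¬red) is unsatisfied and unit — conflict.
So snow must be the other value — set snow = False.
From the singleton clause (wind), wind = True.
From the singleton clause (fog), fog = True.
From the singleton clause (red), red = True.
Now (¬red) is unsatisfied and unit — conflict.
Neither snow = True nor snow = False works.
So gold must be the other value — set gold = True.
From the singleton clause (¬wind), wind = False.
From the singleton clause (snow), snow = True.
From the singleton clause (fog), fog = True.
Now (¬fog) is unsatisfied and unit — conflict.
Neither gold = True nor gold = False works.
No assignment satisfies every clause.

No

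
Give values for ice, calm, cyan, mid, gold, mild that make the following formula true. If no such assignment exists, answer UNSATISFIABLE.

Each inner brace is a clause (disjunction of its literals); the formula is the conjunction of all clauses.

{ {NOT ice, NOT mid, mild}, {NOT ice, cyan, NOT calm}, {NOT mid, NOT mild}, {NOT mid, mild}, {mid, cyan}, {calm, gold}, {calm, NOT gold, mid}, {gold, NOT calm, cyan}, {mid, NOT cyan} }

UNSATISFIABLE

Case mid = false:
From the singleton clause (cyan), cyan = true.
But (NOT cyan) is also a unit clause — contradiction.
Backtrack on mid: now try mid = true.
From the singleton clause (NOT mild), mild = false.
But (mild) is also a unit clause — contradiction.
Either choice for mid ends in contradiction.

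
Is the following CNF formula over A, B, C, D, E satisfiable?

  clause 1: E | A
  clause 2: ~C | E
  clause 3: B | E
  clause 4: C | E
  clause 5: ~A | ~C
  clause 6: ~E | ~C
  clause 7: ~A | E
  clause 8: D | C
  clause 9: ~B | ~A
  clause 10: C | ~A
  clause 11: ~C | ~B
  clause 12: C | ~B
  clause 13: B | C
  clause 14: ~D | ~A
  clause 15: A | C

Branch on E: set E = 1.
From the singleton clause (~C), C = 0.
From the singleton clause (D), D = 1.
From the singleton clause (~A), A = 0.
But (A) is also a unit clause — contradiction.
Undo E and try E = 0.
From the singleton clause (A), A = 1.
But (~A) is also a unit clause — contradiction.
Both values of E lead to a conflict.
No assignment satisfies every clause.

No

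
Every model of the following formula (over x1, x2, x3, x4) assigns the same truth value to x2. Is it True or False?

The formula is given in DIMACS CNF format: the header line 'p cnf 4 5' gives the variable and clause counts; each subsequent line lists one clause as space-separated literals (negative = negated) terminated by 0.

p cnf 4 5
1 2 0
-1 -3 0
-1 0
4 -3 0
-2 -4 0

Suppose x2 = False.
(x1) alone gives x1 = True.
Now (¬x1) is unsatisfied and unit — conflict.
So every satisfying assignment has x2 = True.

True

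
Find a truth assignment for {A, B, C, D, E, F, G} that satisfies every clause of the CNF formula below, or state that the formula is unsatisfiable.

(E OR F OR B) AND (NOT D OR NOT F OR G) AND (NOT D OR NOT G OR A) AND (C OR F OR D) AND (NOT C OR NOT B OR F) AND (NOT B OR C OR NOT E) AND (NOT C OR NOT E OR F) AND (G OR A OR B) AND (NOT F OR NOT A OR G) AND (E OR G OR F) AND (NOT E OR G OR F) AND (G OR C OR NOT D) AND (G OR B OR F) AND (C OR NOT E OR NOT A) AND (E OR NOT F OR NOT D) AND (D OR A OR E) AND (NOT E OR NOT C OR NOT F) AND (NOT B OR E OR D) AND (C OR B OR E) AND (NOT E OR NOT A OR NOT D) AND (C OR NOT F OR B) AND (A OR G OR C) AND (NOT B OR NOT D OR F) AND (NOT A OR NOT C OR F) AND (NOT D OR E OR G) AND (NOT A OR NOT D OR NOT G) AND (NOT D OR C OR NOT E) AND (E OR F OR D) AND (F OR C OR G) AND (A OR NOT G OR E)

Case E = false:
Case F = true:
Unit clause (NOT D) forces D = false.
Unit clause (A) forces A = true.
Unit clause (G) forces G = true.
Unit clause (NOT B) forces B = false.
Unit clause (C) forces C = true.
This assignment satisfies each clause.

A: true,  B: false,  C: true,  D: false,  E: false,  F: true,  G: true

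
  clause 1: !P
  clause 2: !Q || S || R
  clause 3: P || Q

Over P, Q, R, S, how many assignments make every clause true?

3

There are 2^4 = 16 truth assignments over (P, Q, R, S).
Split on P. With P = true, the clauses containing P are satisfied and !P drops from the rest; 0 of the 2^3 = 8 assignments to the other variables satisfy what remains.
With P = false, by the same count on the reduced clause set, 3 assignments work.
(One model: P=F, Q=T, R=F, S=T.)
Total: 0 + 3 = 3.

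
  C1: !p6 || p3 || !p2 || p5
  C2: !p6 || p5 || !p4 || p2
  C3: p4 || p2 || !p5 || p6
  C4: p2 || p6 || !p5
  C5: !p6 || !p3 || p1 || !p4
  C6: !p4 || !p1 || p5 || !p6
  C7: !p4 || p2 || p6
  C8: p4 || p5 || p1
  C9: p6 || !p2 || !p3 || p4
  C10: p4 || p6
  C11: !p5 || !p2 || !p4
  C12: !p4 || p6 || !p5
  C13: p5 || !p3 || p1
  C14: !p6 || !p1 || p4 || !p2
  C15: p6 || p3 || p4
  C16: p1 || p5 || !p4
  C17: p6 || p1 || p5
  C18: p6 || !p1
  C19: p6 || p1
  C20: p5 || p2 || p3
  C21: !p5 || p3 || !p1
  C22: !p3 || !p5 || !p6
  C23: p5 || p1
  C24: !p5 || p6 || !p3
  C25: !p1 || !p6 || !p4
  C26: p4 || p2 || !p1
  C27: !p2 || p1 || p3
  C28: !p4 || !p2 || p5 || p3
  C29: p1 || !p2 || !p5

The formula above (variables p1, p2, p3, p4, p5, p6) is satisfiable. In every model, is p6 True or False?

Suppose p6 = false.
The clause (p4) is unit, so p4 = true.
The clause (p2) is unit, so p2 = true.
The clause (!p5) is unit, so p5 = false.
The clause (p1) is unit, so p1 = true.
That conflicts with the unit clause (!p1).
So every satisfying assignment has p6 = True.

True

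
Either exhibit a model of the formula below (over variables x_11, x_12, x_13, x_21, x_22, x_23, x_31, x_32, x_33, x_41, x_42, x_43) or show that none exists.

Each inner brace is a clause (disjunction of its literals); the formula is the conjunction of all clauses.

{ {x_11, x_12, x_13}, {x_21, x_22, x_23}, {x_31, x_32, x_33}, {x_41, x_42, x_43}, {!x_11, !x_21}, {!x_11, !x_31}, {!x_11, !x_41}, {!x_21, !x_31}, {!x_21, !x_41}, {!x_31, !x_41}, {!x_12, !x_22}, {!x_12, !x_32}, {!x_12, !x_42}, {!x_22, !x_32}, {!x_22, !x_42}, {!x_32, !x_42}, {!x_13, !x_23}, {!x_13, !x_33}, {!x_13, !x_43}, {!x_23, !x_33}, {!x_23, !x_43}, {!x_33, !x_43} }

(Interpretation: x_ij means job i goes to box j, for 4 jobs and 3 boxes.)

Try x_11 = false.
Try x_12 = true.
(!x_22) alone gives x_22 = false.
(!x_32) alone gives x_32 = false.
(!x_42) alone gives x_42 = false.
Try x_21 = true.
(!x_31) alone gives x_31 = false.
(x_33) alone gives x_33 = true.
(!x_41) alone gives x_41 = false.
(x_43) alone gives x_43 = true.
That conflicts with the unit clause (!x_43).
Backtrack on x_21: now try x_21 = false.
(x_23) alone gives x_23 = true.
(!x_13) alone gives x_13 = false.
(!x_33) alone gives x_33 = false.
(x_31) alone gives x_31 = true.
(!x_41) alone gives x_41 = false.
(x_43) alone gives x_43 = true.
That conflicts with the unit clause (!x_43).
Either choice for x_21 ends in contradiction.
Backtrack on x_12: now try x_12 = false.
(x_13) alone gives x_13 = true.
(!x_23) alone gives x_23 = false.
(!x_33) alone gives x_33 = false.
(!x_43) alone gives x_43 = false.
Try x_21 = true.
(!x_31) alone gives x_31 = false.
(x_32) alone gives x_32 = true.
(!x_41) alone gives x_41 = false.
(x_42) alone gives x_42 = true.
That conflicts with the unit clause (!x_42).
Backtrack on x_21: now try x_21 = false.
(x_22) alone gives x_22 = true.
(!x_32) alone gives x_32 = false.
(x_31) alone gives x_31 = true.
(!x_41) alone gives x_41 = false.
(x_42) alone gives x_42 = true.
That conflicts with the unit clause (!x_42).
Either choice for x_21 ends in contradiction.
Either choice for x_12 ends in contradiction.
Backtrack on x_11: now try x_11 = true.
(!x_21) alone gives x_21 = false.
(!x_31) alone gives x_31 = false.
(!x_41) alone gives x_41 = false.
Try x_22 = true.
(!x_12) alone gives x_12 = false.
(!x_32) alone gives x_32 = false.
(x_33) alone gives x_33 = true.
(!x_42) alone gives x_42 = false.
(x_43) alone gives x_43 = true.
That conflicts with the unit clause (!x_43).
Backtrack on x_22: now try x_22 = false.
(x_23) alone gives x_23 = true.
(!x_13) alone gives x_13 = false.
(!x_33) alone gives x_33 = false.
(x_32) alone gives x_32 = true.
(!x_12) alone gives x_12 = false.
(!x_42) alone gives x_42 = false.
(x_43) alone gives x_43 = true.
That conflicts with the unit clause (!x_43).
Either choice for x_22 ends in contradiction.
Either choice for x_11 ends in contradiction.

UNSATISFIABLE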